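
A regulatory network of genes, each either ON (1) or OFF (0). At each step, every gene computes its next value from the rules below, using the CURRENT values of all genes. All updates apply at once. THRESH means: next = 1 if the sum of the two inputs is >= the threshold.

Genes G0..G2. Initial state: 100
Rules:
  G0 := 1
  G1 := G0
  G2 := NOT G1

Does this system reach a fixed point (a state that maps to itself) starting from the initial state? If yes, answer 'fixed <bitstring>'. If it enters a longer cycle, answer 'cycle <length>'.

Answer: fixed 110

Derivation:
Step 0: 100
Step 1: G0=1(const) G1=G0=1 G2=NOT G1=NOT 0=1 -> 111
Step 2: G0=1(const) G1=G0=1 G2=NOT G1=NOT 1=0 -> 110
Step 3: G0=1(const) G1=G0=1 G2=NOT G1=NOT 1=0 -> 110
Fixed point reached at step 2: 110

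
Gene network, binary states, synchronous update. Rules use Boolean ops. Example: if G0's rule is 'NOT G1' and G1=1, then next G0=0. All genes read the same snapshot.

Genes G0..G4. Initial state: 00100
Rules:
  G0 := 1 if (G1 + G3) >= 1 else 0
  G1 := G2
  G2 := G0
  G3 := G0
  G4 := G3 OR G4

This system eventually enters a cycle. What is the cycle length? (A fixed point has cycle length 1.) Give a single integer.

Answer: 1

Derivation:
Step 0: 00100
Step 1: G0=(0+0>=1)=0 G1=G2=1 G2=G0=0 G3=G0=0 G4=G3|G4=0|0=0 -> 01000
Step 2: G0=(1+0>=1)=1 G1=G2=0 G2=G0=0 G3=G0=0 G4=G3|G4=0|0=0 -> 10000
Step 3: G0=(0+0>=1)=0 G1=G2=0 G2=G0=1 G3=G0=1 G4=G3|G4=0|0=0 -> 00110
Step 4: G0=(0+1>=1)=1 G1=G2=1 G2=G0=0 G3=G0=0 G4=G3|G4=1|0=1 -> 11001
Step 5: G0=(1+0>=1)=1 G1=G2=0 G2=G0=1 G3=G0=1 G4=G3|G4=0|1=1 -> 10111
Step 6: G0=(0+1>=1)=1 G1=G2=1 G2=G0=1 G3=G0=1 G4=G3|G4=1|1=1 -> 11111
Step 7: G0=(1+1>=1)=1 G1=G2=1 G2=G0=1 G3=G0=1 G4=G3|G4=1|1=1 -> 11111
State from step 7 equals state from step 6 -> cycle length 1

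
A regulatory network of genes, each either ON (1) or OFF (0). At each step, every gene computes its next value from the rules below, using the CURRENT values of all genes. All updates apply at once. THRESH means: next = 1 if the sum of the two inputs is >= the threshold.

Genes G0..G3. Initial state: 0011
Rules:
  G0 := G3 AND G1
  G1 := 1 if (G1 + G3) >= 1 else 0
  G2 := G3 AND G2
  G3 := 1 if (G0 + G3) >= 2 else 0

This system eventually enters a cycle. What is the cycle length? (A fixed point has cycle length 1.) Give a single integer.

Step 0: 0011
Step 1: G0=G3&G1=1&0=0 G1=(0+1>=1)=1 G2=G3&G2=1&1=1 G3=(0+1>=2)=0 -> 0110
Step 2: G0=G3&G1=0&1=0 G1=(1+0>=1)=1 G2=G3&G2=0&1=0 G3=(0+0>=2)=0 -> 0100
Step 3: G0=G3&G1=0&1=0 G1=(1+0>=1)=1 G2=G3&G2=0&0=0 G3=(0+0>=2)=0 -> 0100
State from step 3 equals state from step 2 -> cycle length 1

Answer: 1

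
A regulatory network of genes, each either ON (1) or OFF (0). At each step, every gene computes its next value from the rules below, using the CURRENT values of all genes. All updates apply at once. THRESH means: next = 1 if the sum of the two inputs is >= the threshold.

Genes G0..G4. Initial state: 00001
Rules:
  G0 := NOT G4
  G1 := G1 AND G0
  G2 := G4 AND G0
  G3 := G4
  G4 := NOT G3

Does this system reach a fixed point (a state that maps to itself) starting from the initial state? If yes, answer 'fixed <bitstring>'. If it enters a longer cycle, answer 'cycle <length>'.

Answer: cycle 4

Derivation:
Step 0: 00001
Step 1: G0=NOT G4=NOT 1=0 G1=G1&G0=0&0=0 G2=G4&G0=1&0=0 G3=G4=1 G4=NOT G3=NOT 0=1 -> 00011
Step 2: G0=NOT G4=NOT 1=0 G1=G1&G0=0&0=0 G2=G4&G0=1&0=0 G3=G4=1 G4=NOT G3=NOT 1=0 -> 00010
Step 3: G0=NOT G4=NOT 0=1 G1=G1&G0=0&0=0 G2=G4&G0=0&0=0 G3=G4=0 G4=NOT G3=NOT 1=0 -> 10000
Step 4: G0=NOT G4=NOT 0=1 G1=G1&G0=0&1=0 G2=G4&G0=0&1=0 G3=G4=0 G4=NOT G3=NOT 0=1 -> 10001
Step 5: G0=NOT G4=NOT 1=0 G1=G1&G0=0&1=0 G2=G4&G0=1&1=1 G3=G4=1 G4=NOT G3=NOT 0=1 -> 00111
Step 6: G0=NOT G4=NOT 1=0 G1=G1&G0=0&0=0 G2=G4&G0=1&0=0 G3=G4=1 G4=NOT G3=NOT 1=0 -> 00010
Cycle of length 4 starting at step 2 -> no fixed point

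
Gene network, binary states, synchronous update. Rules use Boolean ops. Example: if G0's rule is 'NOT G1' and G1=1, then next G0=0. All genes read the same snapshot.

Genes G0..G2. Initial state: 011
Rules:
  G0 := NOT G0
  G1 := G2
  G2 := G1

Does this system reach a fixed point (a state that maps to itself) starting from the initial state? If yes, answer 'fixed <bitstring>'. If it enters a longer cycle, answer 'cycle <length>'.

Answer: cycle 2

Derivation:
Step 0: 011
Step 1: G0=NOT G0=NOT 0=1 G1=G2=1 G2=G1=1 -> 111
Step 2: G0=NOT G0=NOT 1=0 G1=G2=1 G2=G1=1 -> 011
Cycle of length 2 starting at step 0 -> no fixed point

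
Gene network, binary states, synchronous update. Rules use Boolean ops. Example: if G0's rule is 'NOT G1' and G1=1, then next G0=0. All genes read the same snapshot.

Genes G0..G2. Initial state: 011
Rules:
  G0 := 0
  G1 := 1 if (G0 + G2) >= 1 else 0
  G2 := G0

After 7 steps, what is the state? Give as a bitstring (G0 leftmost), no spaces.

Step 1: G0=0(const) G1=(0+1>=1)=1 G2=G0=0 -> 010
Step 2: G0=0(const) G1=(0+0>=1)=0 G2=G0=0 -> 000
Step 3: G0=0(const) G1=(0+0>=1)=0 G2=G0=0 -> 000
Step 4: G0=0(const) G1=(0+0>=1)=0 G2=G0=0 -> 000
Step 5: G0=0(const) G1=(0+0>=1)=0 G2=G0=0 -> 000
Step 6: G0=0(const) G1=(0+0>=1)=0 G2=G0=0 -> 000
Step 7: G0=0(const) G1=(0+0>=1)=0 G2=G0=0 -> 000

000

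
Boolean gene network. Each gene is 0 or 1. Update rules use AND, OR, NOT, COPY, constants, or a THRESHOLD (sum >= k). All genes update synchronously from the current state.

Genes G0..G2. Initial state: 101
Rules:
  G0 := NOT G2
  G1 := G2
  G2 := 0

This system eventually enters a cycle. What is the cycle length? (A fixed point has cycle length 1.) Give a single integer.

Step 0: 101
Step 1: G0=NOT G2=NOT 1=0 G1=G2=1 G2=0(const) -> 010
Step 2: G0=NOT G2=NOT 0=1 G1=G2=0 G2=0(const) -> 100
Step 3: G0=NOT G2=NOT 0=1 G1=G2=0 G2=0(const) -> 100
State from step 3 equals state from step 2 -> cycle length 1

Answer: 1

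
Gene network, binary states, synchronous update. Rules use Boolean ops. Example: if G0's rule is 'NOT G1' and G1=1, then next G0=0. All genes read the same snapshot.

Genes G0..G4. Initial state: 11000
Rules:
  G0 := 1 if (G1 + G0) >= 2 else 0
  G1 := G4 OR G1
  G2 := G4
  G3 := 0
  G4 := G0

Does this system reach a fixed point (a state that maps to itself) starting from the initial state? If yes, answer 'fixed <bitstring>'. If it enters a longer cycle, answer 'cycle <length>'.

Answer: fixed 11101

Derivation:
Step 0: 11000
Step 1: G0=(1+1>=2)=1 G1=G4|G1=0|1=1 G2=G4=0 G3=0(const) G4=G0=1 -> 11001
Step 2: G0=(1+1>=2)=1 G1=G4|G1=1|1=1 G2=G4=1 G3=0(const) G4=G0=1 -> 11101
Step 3: G0=(1+1>=2)=1 G1=G4|G1=1|1=1 G2=G4=1 G3=0(const) G4=G0=1 -> 11101
Fixed point reached at step 2: 11101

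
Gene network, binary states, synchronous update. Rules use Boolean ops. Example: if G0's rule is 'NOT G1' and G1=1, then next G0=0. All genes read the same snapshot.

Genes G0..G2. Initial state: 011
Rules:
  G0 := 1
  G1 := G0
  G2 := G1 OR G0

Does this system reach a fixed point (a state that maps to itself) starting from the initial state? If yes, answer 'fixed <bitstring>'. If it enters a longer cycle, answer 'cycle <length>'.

Answer: fixed 111

Derivation:
Step 0: 011
Step 1: G0=1(const) G1=G0=0 G2=G1|G0=1|0=1 -> 101
Step 2: G0=1(const) G1=G0=1 G2=G1|G0=0|1=1 -> 111
Step 3: G0=1(const) G1=G0=1 G2=G1|G0=1|1=1 -> 111
Fixed point reached at step 2: 111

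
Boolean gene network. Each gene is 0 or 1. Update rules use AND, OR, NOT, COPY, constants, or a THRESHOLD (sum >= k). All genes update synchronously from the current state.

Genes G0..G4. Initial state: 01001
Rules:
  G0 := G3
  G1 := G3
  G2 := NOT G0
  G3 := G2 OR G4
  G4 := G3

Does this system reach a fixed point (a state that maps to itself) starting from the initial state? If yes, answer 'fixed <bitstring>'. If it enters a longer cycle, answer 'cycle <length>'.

Step 0: 01001
Step 1: G0=G3=0 G1=G3=0 G2=NOT G0=NOT 0=1 G3=G2|G4=0|1=1 G4=G3=0 -> 00110
Step 2: G0=G3=1 G1=G3=1 G2=NOT G0=NOT 0=1 G3=G2|G4=1|0=1 G4=G3=1 -> 11111
Step 3: G0=G3=1 G1=G3=1 G2=NOT G0=NOT 1=0 G3=G2|G4=1|1=1 G4=G3=1 -> 11011
Step 4: G0=G3=1 G1=G3=1 G2=NOT G0=NOT 1=0 G3=G2|G4=0|1=1 G4=G3=1 -> 11011
Fixed point reached at step 3: 11011

Answer: fixed 11011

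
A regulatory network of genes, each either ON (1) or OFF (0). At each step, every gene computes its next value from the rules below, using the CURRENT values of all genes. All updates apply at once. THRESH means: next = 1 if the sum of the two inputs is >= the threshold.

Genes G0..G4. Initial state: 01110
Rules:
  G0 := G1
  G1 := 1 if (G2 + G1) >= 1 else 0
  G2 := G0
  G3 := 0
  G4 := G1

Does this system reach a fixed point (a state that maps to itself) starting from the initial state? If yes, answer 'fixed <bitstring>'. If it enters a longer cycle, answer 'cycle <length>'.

Answer: fixed 11101

Derivation:
Step 0: 01110
Step 1: G0=G1=1 G1=(1+1>=1)=1 G2=G0=0 G3=0(const) G4=G1=1 -> 11001
Step 2: G0=G1=1 G1=(0+1>=1)=1 G2=G0=1 G3=0(const) G4=G1=1 -> 11101
Step 3: G0=G1=1 G1=(1+1>=1)=1 G2=G0=1 G3=0(const) G4=G1=1 -> 11101
Fixed point reached at step 2: 11101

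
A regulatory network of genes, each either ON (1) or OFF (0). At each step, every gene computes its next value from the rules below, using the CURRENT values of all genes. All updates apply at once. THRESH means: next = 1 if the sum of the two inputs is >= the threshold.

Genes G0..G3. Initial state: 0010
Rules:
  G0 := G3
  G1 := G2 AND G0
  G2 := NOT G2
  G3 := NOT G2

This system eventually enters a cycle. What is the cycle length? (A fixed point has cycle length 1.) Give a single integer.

Step 0: 0010
Step 1: G0=G3=0 G1=G2&G0=1&0=0 G2=NOT G2=NOT 1=0 G3=NOT G2=NOT 1=0 -> 0000
Step 2: G0=G3=0 G1=G2&G0=0&0=0 G2=NOT G2=NOT 0=1 G3=NOT G2=NOT 0=1 -> 0011
Step 3: G0=G3=1 G1=G2&G0=1&0=0 G2=NOT G2=NOT 1=0 G3=NOT G2=NOT 1=0 -> 1000
Step 4: G0=G3=0 G1=G2&G0=0&1=0 G2=NOT G2=NOT 0=1 G3=NOT G2=NOT 0=1 -> 0011
State from step 4 equals state from step 2 -> cycle length 2

Answer: 2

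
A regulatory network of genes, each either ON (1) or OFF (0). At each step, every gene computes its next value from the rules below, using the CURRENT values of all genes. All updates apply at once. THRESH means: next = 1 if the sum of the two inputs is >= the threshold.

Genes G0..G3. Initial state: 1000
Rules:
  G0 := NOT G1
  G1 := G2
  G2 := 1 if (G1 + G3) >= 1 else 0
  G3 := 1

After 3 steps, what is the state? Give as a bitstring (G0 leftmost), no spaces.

Step 1: G0=NOT G1=NOT 0=1 G1=G2=0 G2=(0+0>=1)=0 G3=1(const) -> 1001
Step 2: G0=NOT G1=NOT 0=1 G1=G2=0 G2=(0+1>=1)=1 G3=1(const) -> 1011
Step 3: G0=NOT G1=NOT 0=1 G1=G2=1 G2=(0+1>=1)=1 G3=1(const) -> 1111

1111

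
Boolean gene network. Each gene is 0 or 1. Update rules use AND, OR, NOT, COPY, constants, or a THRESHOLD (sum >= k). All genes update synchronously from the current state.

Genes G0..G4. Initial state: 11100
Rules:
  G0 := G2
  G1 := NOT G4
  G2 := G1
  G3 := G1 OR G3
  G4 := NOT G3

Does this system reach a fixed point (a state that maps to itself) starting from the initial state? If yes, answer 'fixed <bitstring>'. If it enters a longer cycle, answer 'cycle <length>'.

Step 0: 11100
Step 1: G0=G2=1 G1=NOT G4=NOT 0=1 G2=G1=1 G3=G1|G3=1|0=1 G4=NOT G3=NOT 0=1 -> 11111
Step 2: G0=G2=1 G1=NOT G4=NOT 1=0 G2=G1=1 G3=G1|G3=1|1=1 G4=NOT G3=NOT 1=0 -> 10110
Step 3: G0=G2=1 G1=NOT G4=NOT 0=1 G2=G1=0 G3=G1|G3=0|1=1 G4=NOT G3=NOT 1=0 -> 11010
Step 4: G0=G2=0 G1=NOT G4=NOT 0=1 G2=G1=1 G3=G1|G3=1|1=1 G4=NOT G3=NOT 1=0 -> 01110
Step 5: G0=G2=1 G1=NOT G4=NOT 0=1 G2=G1=1 G3=G1|G3=1|1=1 G4=NOT G3=NOT 1=0 -> 11110
Step 6: G0=G2=1 G1=NOT G4=NOT 0=1 G2=G1=1 G3=G1|G3=1|1=1 G4=NOT G3=NOT 1=0 -> 11110
Fixed point reached at step 5: 11110

Answer: fixed 11110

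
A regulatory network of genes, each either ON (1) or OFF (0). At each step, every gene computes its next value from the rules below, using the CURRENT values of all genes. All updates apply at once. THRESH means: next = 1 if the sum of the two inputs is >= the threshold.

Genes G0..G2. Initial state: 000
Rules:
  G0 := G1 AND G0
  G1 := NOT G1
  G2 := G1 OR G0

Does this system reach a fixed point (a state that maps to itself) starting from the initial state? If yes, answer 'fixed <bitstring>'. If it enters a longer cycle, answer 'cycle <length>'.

Answer: cycle 2

Derivation:
Step 0: 000
Step 1: G0=G1&G0=0&0=0 G1=NOT G1=NOT 0=1 G2=G1|G0=0|0=0 -> 010
Step 2: G0=G1&G0=1&0=0 G1=NOT G1=NOT 1=0 G2=G1|G0=1|0=1 -> 001
Step 3: G0=G1&G0=0&0=0 G1=NOT G1=NOT 0=1 G2=G1|G0=0|0=0 -> 010
Cycle of length 2 starting at step 1 -> no fixed point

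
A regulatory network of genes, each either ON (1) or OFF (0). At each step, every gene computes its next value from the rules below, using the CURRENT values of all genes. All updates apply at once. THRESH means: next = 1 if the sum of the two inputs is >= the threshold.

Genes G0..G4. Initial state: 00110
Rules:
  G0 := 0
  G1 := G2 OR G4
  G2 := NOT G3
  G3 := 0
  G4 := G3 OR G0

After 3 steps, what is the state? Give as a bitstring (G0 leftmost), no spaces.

Step 1: G0=0(const) G1=G2|G4=1|0=1 G2=NOT G3=NOT 1=0 G3=0(const) G4=G3|G0=1|0=1 -> 01001
Step 2: G0=0(const) G1=G2|G4=0|1=1 G2=NOT G3=NOT 0=1 G3=0(const) G4=G3|G0=0|0=0 -> 01100
Step 3: G0=0(const) G1=G2|G4=1|0=1 G2=NOT G3=NOT 0=1 G3=0(const) G4=G3|G0=0|0=0 -> 01100

01100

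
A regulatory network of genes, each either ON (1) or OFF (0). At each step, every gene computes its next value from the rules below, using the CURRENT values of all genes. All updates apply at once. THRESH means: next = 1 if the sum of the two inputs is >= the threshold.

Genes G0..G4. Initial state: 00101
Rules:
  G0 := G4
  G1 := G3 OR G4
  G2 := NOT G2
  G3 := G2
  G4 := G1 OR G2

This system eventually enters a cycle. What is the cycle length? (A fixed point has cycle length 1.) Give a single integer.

Step 0: 00101
Step 1: G0=G4=1 G1=G3|G4=0|1=1 G2=NOT G2=NOT 1=0 G3=G2=1 G4=G1|G2=0|1=1 -> 11011
Step 2: G0=G4=1 G1=G3|G4=1|1=1 G2=NOT G2=NOT 0=1 G3=G2=0 G4=G1|G2=1|0=1 -> 11101
Step 3: G0=G4=1 G1=G3|G4=0|1=1 G2=NOT G2=NOT 1=0 G3=G2=1 G4=G1|G2=1|1=1 -> 11011
State from step 3 equals state from step 1 -> cycle length 2

Answer: 2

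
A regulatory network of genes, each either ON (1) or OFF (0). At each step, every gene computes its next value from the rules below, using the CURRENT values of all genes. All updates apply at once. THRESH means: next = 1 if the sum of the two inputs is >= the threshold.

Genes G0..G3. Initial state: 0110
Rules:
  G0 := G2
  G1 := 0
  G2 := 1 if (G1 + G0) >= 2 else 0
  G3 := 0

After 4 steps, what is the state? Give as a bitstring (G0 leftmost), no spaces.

Step 1: G0=G2=1 G1=0(const) G2=(1+0>=2)=0 G3=0(const) -> 1000
Step 2: G0=G2=0 G1=0(const) G2=(0+1>=2)=0 G3=0(const) -> 0000
Step 3: G0=G2=0 G1=0(const) G2=(0+0>=2)=0 G3=0(const) -> 0000
Step 4: G0=G2=0 G1=0(const) G2=(0+0>=2)=0 G3=0(const) -> 0000

0000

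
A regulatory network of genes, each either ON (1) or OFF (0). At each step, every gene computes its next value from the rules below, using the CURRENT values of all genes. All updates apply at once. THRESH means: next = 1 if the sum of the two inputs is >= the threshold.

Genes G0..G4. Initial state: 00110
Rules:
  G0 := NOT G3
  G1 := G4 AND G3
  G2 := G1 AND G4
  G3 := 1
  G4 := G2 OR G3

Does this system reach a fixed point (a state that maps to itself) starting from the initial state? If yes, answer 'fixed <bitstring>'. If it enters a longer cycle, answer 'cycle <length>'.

Step 0: 00110
Step 1: G0=NOT G3=NOT 1=0 G1=G4&G3=0&1=0 G2=G1&G4=0&0=0 G3=1(const) G4=G2|G3=1|1=1 -> 00011
Step 2: G0=NOT G3=NOT 1=0 G1=G4&G3=1&1=1 G2=G1&G4=0&1=0 G3=1(const) G4=G2|G3=0|1=1 -> 01011
Step 3: G0=NOT G3=NOT 1=0 G1=G4&G3=1&1=1 G2=G1&G4=1&1=1 G3=1(const) G4=G2|G3=0|1=1 -> 01111
Step 4: G0=NOT G3=NOT 1=0 G1=G4&G3=1&1=1 G2=G1&G4=1&1=1 G3=1(const) G4=G2|G3=1|1=1 -> 01111
Fixed point reached at step 3: 01111

Answer: fixed 01111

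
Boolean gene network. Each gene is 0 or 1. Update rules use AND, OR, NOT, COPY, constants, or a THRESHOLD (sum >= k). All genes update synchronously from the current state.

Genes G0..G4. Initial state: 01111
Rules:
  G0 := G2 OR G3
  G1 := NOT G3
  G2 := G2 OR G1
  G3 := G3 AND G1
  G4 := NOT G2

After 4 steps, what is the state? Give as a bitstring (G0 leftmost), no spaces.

Step 1: G0=G2|G3=1|1=1 G1=NOT G3=NOT 1=0 G2=G2|G1=1|1=1 G3=G3&G1=1&1=1 G4=NOT G2=NOT 1=0 -> 10110
Step 2: G0=G2|G3=1|1=1 G1=NOT G3=NOT 1=0 G2=G2|G1=1|0=1 G3=G3&G1=1&0=0 G4=NOT G2=NOT 1=0 -> 10100
Step 3: G0=G2|G3=1|0=1 G1=NOT G3=NOT 0=1 G2=G2|G1=1|0=1 G3=G3&G1=0&0=0 G4=NOT G2=NOT 1=0 -> 11100
Step 4: G0=G2|G3=1|0=1 G1=NOT G3=NOT 0=1 G2=G2|G1=1|1=1 G3=G3&G1=0&1=0 G4=NOT G2=NOT 1=0 -> 11100

11100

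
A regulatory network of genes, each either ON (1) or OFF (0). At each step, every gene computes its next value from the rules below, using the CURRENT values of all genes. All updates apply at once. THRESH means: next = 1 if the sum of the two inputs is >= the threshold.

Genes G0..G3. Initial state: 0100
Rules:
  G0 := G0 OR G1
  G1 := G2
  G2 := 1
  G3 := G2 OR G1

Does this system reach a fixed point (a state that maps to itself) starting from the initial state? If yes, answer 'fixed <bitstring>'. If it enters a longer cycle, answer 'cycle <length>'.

Answer: fixed 1111

Derivation:
Step 0: 0100
Step 1: G0=G0|G1=0|1=1 G1=G2=0 G2=1(const) G3=G2|G1=0|1=1 -> 1011
Step 2: G0=G0|G1=1|0=1 G1=G2=1 G2=1(const) G3=G2|G1=1|0=1 -> 1111
Step 3: G0=G0|G1=1|1=1 G1=G2=1 G2=1(const) G3=G2|G1=1|1=1 -> 1111
Fixed point reached at step 2: 1111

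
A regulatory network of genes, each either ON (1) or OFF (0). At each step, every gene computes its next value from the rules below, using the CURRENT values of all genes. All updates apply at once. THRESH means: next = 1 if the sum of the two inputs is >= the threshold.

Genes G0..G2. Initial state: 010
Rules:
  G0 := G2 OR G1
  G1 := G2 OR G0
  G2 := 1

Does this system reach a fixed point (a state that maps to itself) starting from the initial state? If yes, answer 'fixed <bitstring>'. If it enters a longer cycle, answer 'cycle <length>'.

Answer: fixed 111

Derivation:
Step 0: 010
Step 1: G0=G2|G1=0|1=1 G1=G2|G0=0|0=0 G2=1(const) -> 101
Step 2: G0=G2|G1=1|0=1 G1=G2|G0=1|1=1 G2=1(const) -> 111
Step 3: G0=G2|G1=1|1=1 G1=G2|G0=1|1=1 G2=1(const) -> 111
Fixed point reached at step 2: 111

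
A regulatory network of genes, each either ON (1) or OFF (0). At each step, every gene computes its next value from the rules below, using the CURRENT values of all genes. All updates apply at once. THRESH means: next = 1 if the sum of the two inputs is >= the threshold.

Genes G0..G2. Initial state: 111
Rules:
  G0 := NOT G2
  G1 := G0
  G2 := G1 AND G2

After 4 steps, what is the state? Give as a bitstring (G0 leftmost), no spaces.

Step 1: G0=NOT G2=NOT 1=0 G1=G0=1 G2=G1&G2=1&1=1 -> 011
Step 2: G0=NOT G2=NOT 1=0 G1=G0=0 G2=G1&G2=1&1=1 -> 001
Step 3: G0=NOT G2=NOT 1=0 G1=G0=0 G2=G1&G2=0&1=0 -> 000
Step 4: G0=NOT G2=NOT 0=1 G1=G0=0 G2=G1&G2=0&0=0 -> 100

100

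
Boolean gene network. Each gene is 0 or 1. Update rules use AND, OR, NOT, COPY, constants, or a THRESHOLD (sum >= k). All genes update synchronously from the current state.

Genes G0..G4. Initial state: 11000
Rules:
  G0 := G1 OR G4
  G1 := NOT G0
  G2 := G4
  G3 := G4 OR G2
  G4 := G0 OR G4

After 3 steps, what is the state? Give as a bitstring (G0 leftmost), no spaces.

Step 1: G0=G1|G4=1|0=1 G1=NOT G0=NOT 1=0 G2=G4=0 G3=G4|G2=0|0=0 G4=G0|G4=1|0=1 -> 10001
Step 2: G0=G1|G4=0|1=1 G1=NOT G0=NOT 1=0 G2=G4=1 G3=G4|G2=1|0=1 G4=G0|G4=1|1=1 -> 10111
Step 3: G0=G1|G4=0|1=1 G1=NOT G0=NOT 1=0 G2=G4=1 G3=G4|G2=1|1=1 G4=G0|G4=1|1=1 -> 10111

10111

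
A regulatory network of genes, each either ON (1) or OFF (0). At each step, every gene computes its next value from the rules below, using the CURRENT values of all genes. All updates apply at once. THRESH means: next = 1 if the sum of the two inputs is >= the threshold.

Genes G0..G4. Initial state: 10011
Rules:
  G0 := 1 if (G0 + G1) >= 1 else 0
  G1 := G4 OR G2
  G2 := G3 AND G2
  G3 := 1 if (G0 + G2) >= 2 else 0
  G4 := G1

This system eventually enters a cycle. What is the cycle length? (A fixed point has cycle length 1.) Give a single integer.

Answer: 2

Derivation:
Step 0: 10011
Step 1: G0=(1+0>=1)=1 G1=G4|G2=1|0=1 G2=G3&G2=1&0=0 G3=(1+0>=2)=0 G4=G1=0 -> 11000
Step 2: G0=(1+1>=1)=1 G1=G4|G2=0|0=0 G2=G3&G2=0&0=0 G3=(1+0>=2)=0 G4=G1=1 -> 10001
Step 3: G0=(1+0>=1)=1 G1=G4|G2=1|0=1 G2=G3&G2=0&0=0 G3=(1+0>=2)=0 G4=G1=0 -> 11000
State from step 3 equals state from step 1 -> cycle length 2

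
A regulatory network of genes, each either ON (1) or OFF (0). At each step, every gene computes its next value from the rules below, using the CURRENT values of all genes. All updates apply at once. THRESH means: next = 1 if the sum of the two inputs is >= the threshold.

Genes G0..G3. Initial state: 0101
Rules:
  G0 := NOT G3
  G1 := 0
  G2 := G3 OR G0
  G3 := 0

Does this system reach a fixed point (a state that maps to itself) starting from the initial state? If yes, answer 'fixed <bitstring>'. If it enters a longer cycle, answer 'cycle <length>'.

Answer: fixed 1010

Derivation:
Step 0: 0101
Step 1: G0=NOT G3=NOT 1=0 G1=0(const) G2=G3|G0=1|0=1 G3=0(const) -> 0010
Step 2: G0=NOT G3=NOT 0=1 G1=0(const) G2=G3|G0=0|0=0 G3=0(const) -> 1000
Step 3: G0=NOT G3=NOT 0=1 G1=0(const) G2=G3|G0=0|1=1 G3=0(const) -> 1010
Step 4: G0=NOT G3=NOT 0=1 G1=0(const) G2=G3|G0=0|1=1 G3=0(const) -> 1010
Fixed point reached at step 3: 1010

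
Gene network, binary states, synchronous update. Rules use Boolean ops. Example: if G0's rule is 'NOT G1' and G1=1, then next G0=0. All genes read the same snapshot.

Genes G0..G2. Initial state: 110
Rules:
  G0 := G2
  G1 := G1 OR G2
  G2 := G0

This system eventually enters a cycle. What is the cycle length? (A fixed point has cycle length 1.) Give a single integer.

Answer: 2

Derivation:
Step 0: 110
Step 1: G0=G2=0 G1=G1|G2=1|0=1 G2=G0=1 -> 011
Step 2: G0=G2=1 G1=G1|G2=1|1=1 G2=G0=0 -> 110
State from step 2 equals state from step 0 -> cycle length 2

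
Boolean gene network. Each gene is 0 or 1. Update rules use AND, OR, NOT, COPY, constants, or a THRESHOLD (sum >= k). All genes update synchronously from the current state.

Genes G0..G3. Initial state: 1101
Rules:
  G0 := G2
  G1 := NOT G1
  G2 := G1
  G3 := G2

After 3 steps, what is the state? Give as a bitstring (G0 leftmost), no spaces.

Step 1: G0=G2=0 G1=NOT G1=NOT 1=0 G2=G1=1 G3=G2=0 -> 0010
Step 2: G0=G2=1 G1=NOT G1=NOT 0=1 G2=G1=0 G3=G2=1 -> 1101
Step 3: G0=G2=0 G1=NOT G1=NOT 1=0 G2=G1=1 G3=G2=0 -> 0010

0010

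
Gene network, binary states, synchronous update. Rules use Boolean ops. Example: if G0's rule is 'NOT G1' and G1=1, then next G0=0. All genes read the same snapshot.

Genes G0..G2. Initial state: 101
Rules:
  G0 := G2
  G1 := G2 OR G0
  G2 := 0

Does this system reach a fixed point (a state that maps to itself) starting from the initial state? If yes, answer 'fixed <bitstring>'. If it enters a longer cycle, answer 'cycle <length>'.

Answer: fixed 000

Derivation:
Step 0: 101
Step 1: G0=G2=1 G1=G2|G0=1|1=1 G2=0(const) -> 110
Step 2: G0=G2=0 G1=G2|G0=0|1=1 G2=0(const) -> 010
Step 3: G0=G2=0 G1=G2|G0=0|0=0 G2=0(const) -> 000
Step 4: G0=G2=0 G1=G2|G0=0|0=0 G2=0(const) -> 000
Fixed point reached at step 3: 000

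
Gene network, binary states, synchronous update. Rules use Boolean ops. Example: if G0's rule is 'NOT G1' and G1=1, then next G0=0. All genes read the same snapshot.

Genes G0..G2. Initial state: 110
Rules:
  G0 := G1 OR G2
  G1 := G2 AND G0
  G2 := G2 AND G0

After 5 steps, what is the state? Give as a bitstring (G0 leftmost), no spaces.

Step 1: G0=G1|G2=1|0=1 G1=G2&G0=0&1=0 G2=G2&G0=0&1=0 -> 100
Step 2: G0=G1|G2=0|0=0 G1=G2&G0=0&1=0 G2=G2&G0=0&1=0 -> 000
Step 3: G0=G1|G2=0|0=0 G1=G2&G0=0&0=0 G2=G2&G0=0&0=0 -> 000
Step 4: G0=G1|G2=0|0=0 G1=G2&G0=0&0=0 G2=G2&G0=0&0=0 -> 000
Step 5: G0=G1|G2=0|0=0 G1=G2&G0=0&0=0 G2=G2&G0=0&0=0 -> 000

000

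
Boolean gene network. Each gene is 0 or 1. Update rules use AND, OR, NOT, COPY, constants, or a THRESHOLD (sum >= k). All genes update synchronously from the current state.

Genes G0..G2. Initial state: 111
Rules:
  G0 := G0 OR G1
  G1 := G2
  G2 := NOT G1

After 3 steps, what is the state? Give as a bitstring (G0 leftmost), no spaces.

Step 1: G0=G0|G1=1|1=1 G1=G2=1 G2=NOT G1=NOT 1=0 -> 110
Step 2: G0=G0|G1=1|1=1 G1=G2=0 G2=NOT G1=NOT 1=0 -> 100
Step 3: G0=G0|G1=1|0=1 G1=G2=0 G2=NOT G1=NOT 0=1 -> 101

101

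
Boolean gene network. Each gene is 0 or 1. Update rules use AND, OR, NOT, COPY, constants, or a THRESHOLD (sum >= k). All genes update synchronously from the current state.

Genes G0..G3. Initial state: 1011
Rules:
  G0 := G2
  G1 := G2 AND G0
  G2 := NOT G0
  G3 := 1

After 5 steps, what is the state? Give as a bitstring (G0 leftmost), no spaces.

Step 1: G0=G2=1 G1=G2&G0=1&1=1 G2=NOT G0=NOT 1=0 G3=1(const) -> 1101
Step 2: G0=G2=0 G1=G2&G0=0&1=0 G2=NOT G0=NOT 1=0 G3=1(const) -> 0001
Step 3: G0=G2=0 G1=G2&G0=0&0=0 G2=NOT G0=NOT 0=1 G3=1(const) -> 0011
Step 4: G0=G2=1 G1=G2&G0=1&0=0 G2=NOT G0=NOT 0=1 G3=1(const) -> 1011
Step 5: G0=G2=1 G1=G2&G0=1&1=1 G2=NOT G0=NOT 1=0 G3=1(const) -> 1101

1101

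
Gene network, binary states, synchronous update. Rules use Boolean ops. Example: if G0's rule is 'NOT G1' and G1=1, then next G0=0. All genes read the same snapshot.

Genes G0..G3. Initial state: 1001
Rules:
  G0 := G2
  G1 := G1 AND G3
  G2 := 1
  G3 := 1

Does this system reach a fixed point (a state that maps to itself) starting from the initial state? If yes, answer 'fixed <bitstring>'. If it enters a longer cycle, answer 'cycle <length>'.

Step 0: 1001
Step 1: G0=G2=0 G1=G1&G3=0&1=0 G2=1(const) G3=1(const) -> 0011
Step 2: G0=G2=1 G1=G1&G3=0&1=0 G2=1(const) G3=1(const) -> 1011
Step 3: G0=G2=1 G1=G1&G3=0&1=0 G2=1(const) G3=1(const) -> 1011
Fixed point reached at step 2: 1011

Answer: fixed 1011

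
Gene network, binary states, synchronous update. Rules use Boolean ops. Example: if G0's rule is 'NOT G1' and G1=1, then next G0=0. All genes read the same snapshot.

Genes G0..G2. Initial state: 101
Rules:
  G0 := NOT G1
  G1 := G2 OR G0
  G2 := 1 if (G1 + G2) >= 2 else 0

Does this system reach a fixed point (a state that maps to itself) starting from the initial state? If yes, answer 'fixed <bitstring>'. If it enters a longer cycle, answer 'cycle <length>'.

Step 0: 101
Step 1: G0=NOT G1=NOT 0=1 G1=G2|G0=1|1=1 G2=(0+1>=2)=0 -> 110
Step 2: G0=NOT G1=NOT 1=0 G1=G2|G0=0|1=1 G2=(1+0>=2)=0 -> 010
Step 3: G0=NOT G1=NOT 1=0 G1=G2|G0=0|0=0 G2=(1+0>=2)=0 -> 000
Step 4: G0=NOT G1=NOT 0=1 G1=G2|G0=0|0=0 G2=(0+0>=2)=0 -> 100
Step 5: G0=NOT G1=NOT 0=1 G1=G2|G0=0|1=1 G2=(0+0>=2)=0 -> 110
Cycle of length 4 starting at step 1 -> no fixed point

Answer: cycle 4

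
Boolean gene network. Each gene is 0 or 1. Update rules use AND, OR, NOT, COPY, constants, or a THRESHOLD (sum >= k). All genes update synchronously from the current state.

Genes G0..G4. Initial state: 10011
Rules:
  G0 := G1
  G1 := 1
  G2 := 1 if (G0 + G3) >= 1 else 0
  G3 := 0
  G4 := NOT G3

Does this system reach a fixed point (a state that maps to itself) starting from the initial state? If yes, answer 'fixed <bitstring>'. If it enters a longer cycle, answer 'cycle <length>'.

Answer: fixed 11101

Derivation:
Step 0: 10011
Step 1: G0=G1=0 G1=1(const) G2=(1+1>=1)=1 G3=0(const) G4=NOT G3=NOT 1=0 -> 01100
Step 2: G0=G1=1 G1=1(const) G2=(0+0>=1)=0 G3=0(const) G4=NOT G3=NOT 0=1 -> 11001
Step 3: G0=G1=1 G1=1(const) G2=(1+0>=1)=1 G3=0(const) G4=NOT G3=NOT 0=1 -> 11101
Step 4: G0=G1=1 G1=1(const) G2=(1+0>=1)=1 G3=0(const) G4=NOT G3=NOT 0=1 -> 11101
Fixed point reached at step 3: 11101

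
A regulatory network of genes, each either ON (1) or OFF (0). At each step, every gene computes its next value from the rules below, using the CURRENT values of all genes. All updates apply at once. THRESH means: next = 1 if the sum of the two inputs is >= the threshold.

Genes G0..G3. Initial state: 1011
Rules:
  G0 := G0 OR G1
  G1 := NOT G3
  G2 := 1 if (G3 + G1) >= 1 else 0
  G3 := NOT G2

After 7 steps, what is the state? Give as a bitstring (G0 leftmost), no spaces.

Step 1: G0=G0|G1=1|0=1 G1=NOT G3=NOT 1=0 G2=(1+0>=1)=1 G3=NOT G2=NOT 1=0 -> 1010
Step 2: G0=G0|G1=1|0=1 G1=NOT G3=NOT 0=1 G2=(0+0>=1)=0 G3=NOT G2=NOT 1=0 -> 1100
Step 3: G0=G0|G1=1|1=1 G1=NOT G3=NOT 0=1 G2=(0+1>=1)=1 G3=NOT G2=NOT 0=1 -> 1111
Step 4: G0=G0|G1=1|1=1 G1=NOT G3=NOT 1=0 G2=(1+1>=1)=1 G3=NOT G2=NOT 1=0 -> 1010
Step 5: G0=G0|G1=1|0=1 G1=NOT G3=NOT 0=1 G2=(0+0>=1)=0 G3=NOT G2=NOT 1=0 -> 1100
Step 6: G0=G0|G1=1|1=1 G1=NOT G3=NOT 0=1 G2=(0+1>=1)=1 G3=NOT G2=NOT 0=1 -> 1111
Step 7: G0=G0|G1=1|1=1 G1=NOT G3=NOT 1=0 G2=(1+1>=1)=1 G3=NOT G2=NOT 1=0 -> 1010

1010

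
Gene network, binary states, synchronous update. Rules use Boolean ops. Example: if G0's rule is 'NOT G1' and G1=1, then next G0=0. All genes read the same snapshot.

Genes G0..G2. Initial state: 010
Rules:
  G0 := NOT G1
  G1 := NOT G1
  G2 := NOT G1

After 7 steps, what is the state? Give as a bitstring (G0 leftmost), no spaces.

Step 1: G0=NOT G1=NOT 1=0 G1=NOT G1=NOT 1=0 G2=NOT G1=NOT 1=0 -> 000
Step 2: G0=NOT G1=NOT 0=1 G1=NOT G1=NOT 0=1 G2=NOT G1=NOT 0=1 -> 111
Step 3: G0=NOT G1=NOT 1=0 G1=NOT G1=NOT 1=0 G2=NOT G1=NOT 1=0 -> 000
Step 4: G0=NOT G1=NOT 0=1 G1=NOT G1=NOT 0=1 G2=NOT G1=NOT 0=1 -> 111
Step 5: G0=NOT G1=NOT 1=0 G1=NOT G1=NOT 1=0 G2=NOT G1=NOT 1=0 -> 000
Step 6: G0=NOT G1=NOT 0=1 G1=NOT G1=NOT 0=1 G2=NOT G1=NOT 0=1 -> 111
Step 7: G0=NOT G1=NOT 1=0 G1=NOT G1=NOT 1=0 G2=NOT G1=NOT 1=0 -> 000

000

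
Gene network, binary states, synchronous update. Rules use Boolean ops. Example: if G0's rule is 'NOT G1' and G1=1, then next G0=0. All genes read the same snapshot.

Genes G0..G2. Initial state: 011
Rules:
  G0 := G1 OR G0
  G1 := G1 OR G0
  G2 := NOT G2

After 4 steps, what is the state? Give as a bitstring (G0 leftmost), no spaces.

Step 1: G0=G1|G0=1|0=1 G1=G1|G0=1|0=1 G2=NOT G2=NOT 1=0 -> 110
Step 2: G0=G1|G0=1|1=1 G1=G1|G0=1|1=1 G2=NOT G2=NOT 0=1 -> 111
Step 3: G0=G1|G0=1|1=1 G1=G1|G0=1|1=1 G2=NOT G2=NOT 1=0 -> 110
Step 4: G0=G1|G0=1|1=1 G1=G1|G0=1|1=1 G2=NOT G2=NOT 0=1 -> 111

111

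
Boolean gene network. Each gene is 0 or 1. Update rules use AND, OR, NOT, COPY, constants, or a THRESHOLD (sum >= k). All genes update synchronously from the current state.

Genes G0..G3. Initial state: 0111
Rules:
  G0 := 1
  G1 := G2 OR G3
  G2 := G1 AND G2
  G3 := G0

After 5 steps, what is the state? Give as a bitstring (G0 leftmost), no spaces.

Step 1: G0=1(const) G1=G2|G3=1|1=1 G2=G1&G2=1&1=1 G3=G0=0 -> 1110
Step 2: G0=1(const) G1=G2|G3=1|0=1 G2=G1&G2=1&1=1 G3=G0=1 -> 1111
Step 3: G0=1(const) G1=G2|G3=1|1=1 G2=G1&G2=1&1=1 G3=G0=1 -> 1111
Step 4: G0=1(const) G1=G2|G3=1|1=1 G2=G1&G2=1&1=1 G3=G0=1 -> 1111
Step 5: G0=1(const) G1=G2|G3=1|1=1 G2=G1&G2=1&1=1 G3=G0=1 -> 1111

1111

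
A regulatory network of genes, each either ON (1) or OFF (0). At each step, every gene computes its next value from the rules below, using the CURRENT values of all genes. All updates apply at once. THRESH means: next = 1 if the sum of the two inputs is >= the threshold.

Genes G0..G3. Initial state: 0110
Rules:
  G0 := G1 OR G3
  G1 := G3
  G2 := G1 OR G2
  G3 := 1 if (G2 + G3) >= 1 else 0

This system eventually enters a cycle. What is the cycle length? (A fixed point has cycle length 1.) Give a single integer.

Answer: 1

Derivation:
Step 0: 0110
Step 1: G0=G1|G3=1|0=1 G1=G3=0 G2=G1|G2=1|1=1 G3=(1+0>=1)=1 -> 1011
Step 2: G0=G1|G3=0|1=1 G1=G3=1 G2=G1|G2=0|1=1 G3=(1+1>=1)=1 -> 1111
Step 3: G0=G1|G3=1|1=1 G1=G3=1 G2=G1|G2=1|1=1 G3=(1+1>=1)=1 -> 1111
State from step 3 equals state from step 2 -> cycle length 1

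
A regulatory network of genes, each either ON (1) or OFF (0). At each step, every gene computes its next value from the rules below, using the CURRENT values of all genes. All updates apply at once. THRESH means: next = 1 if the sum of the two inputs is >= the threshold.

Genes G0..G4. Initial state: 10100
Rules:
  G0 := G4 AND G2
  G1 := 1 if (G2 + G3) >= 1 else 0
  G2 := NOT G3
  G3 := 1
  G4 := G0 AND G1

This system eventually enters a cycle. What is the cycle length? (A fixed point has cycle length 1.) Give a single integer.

Answer: 1

Derivation:
Step 0: 10100
Step 1: G0=G4&G2=0&1=0 G1=(1+0>=1)=1 G2=NOT G3=NOT 0=1 G3=1(const) G4=G0&G1=1&0=0 -> 01110
Step 2: G0=G4&G2=0&1=0 G1=(1+1>=1)=1 G2=NOT G3=NOT 1=0 G3=1(const) G4=G0&G1=0&1=0 -> 01010
Step 3: G0=G4&G2=0&0=0 G1=(0+1>=1)=1 G2=NOT G3=NOT 1=0 G3=1(const) G4=G0&G1=0&1=0 -> 01010
State from step 3 equals state from step 2 -> cycle length 1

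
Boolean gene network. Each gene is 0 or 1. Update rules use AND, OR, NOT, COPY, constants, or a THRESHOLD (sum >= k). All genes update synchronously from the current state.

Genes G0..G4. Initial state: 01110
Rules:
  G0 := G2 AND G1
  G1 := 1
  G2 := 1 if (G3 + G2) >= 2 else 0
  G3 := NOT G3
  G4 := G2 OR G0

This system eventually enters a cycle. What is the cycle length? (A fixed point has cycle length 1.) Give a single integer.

Step 0: 01110
Step 1: G0=G2&G1=1&1=1 G1=1(const) G2=(1+1>=2)=1 G3=NOT G3=NOT 1=0 G4=G2|G0=1|0=1 -> 11101
Step 2: G0=G2&G1=1&1=1 G1=1(const) G2=(0+1>=2)=0 G3=NOT G3=NOT 0=1 G4=G2|G0=1|1=1 -> 11011
Step 3: G0=G2&G1=0&1=0 G1=1(const) G2=(1+0>=2)=0 G3=NOT G3=NOT 1=0 G4=G2|G0=0|1=1 -> 01001
Step 4: G0=G2&G1=0&1=0 G1=1(const) G2=(0+0>=2)=0 G3=NOT G3=NOT 0=1 G4=G2|G0=0|0=0 -> 01010
Step 5: G0=G2&G1=0&1=0 G1=1(const) G2=(1+0>=2)=0 G3=NOT G3=NOT 1=0 G4=G2|G0=0|0=0 -> 01000
Step 6: G0=G2&G1=0&1=0 G1=1(const) G2=(0+0>=2)=0 G3=NOT G3=NOT 0=1 G4=G2|G0=0|0=0 -> 01010
State from step 6 equals state from step 4 -> cycle length 2

Answer: 2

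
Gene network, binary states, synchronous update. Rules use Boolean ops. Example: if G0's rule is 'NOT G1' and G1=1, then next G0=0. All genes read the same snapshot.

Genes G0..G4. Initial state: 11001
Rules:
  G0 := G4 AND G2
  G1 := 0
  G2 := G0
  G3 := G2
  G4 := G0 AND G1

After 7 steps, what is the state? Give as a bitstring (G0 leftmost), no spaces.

Step 1: G0=G4&G2=1&0=0 G1=0(const) G2=G0=1 G3=G2=0 G4=G0&G1=1&1=1 -> 00101
Step 2: G0=G4&G2=1&1=1 G1=0(const) G2=G0=0 G3=G2=1 G4=G0&G1=0&0=0 -> 10010
Step 3: G0=G4&G2=0&0=0 G1=0(const) G2=G0=1 G3=G2=0 G4=G0&G1=1&0=0 -> 00100
Step 4: G0=G4&G2=0&1=0 G1=0(const) G2=G0=0 G3=G2=1 G4=G0&G1=0&0=0 -> 00010
Step 5: G0=G4&G2=0&0=0 G1=0(const) G2=G0=0 G3=G2=0 G4=G0&G1=0&0=0 -> 00000
Step 6: G0=G4&G2=0&0=0 G1=0(const) G2=G0=0 G3=G2=0 G4=G0&G1=0&0=0 -> 00000
Step 7: G0=G4&G2=0&0=0 G1=0(const) G2=G0=0 G3=G2=0 G4=G0&G1=0&0=0 -> 00000

00000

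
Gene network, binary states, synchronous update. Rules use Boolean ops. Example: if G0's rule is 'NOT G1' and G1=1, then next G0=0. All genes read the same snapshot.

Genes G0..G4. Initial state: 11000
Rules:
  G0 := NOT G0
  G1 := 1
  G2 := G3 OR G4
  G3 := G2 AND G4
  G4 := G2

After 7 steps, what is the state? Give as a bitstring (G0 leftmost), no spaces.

Step 1: G0=NOT G0=NOT 1=0 G1=1(const) G2=G3|G4=0|0=0 G3=G2&G4=0&0=0 G4=G2=0 -> 01000
Step 2: G0=NOT G0=NOT 0=1 G1=1(const) G2=G3|G4=0|0=0 G3=G2&G4=0&0=0 G4=G2=0 -> 11000
Step 3: G0=NOT G0=NOT 1=0 G1=1(const) G2=G3|G4=0|0=0 G3=G2&G4=0&0=0 G4=G2=0 -> 01000
Step 4: G0=NOT G0=NOT 0=1 G1=1(const) G2=G3|G4=0|0=0 G3=G2&G4=0&0=0 G4=G2=0 -> 11000
Step 5: G0=NOT G0=NOT 1=0 G1=1(const) G2=G3|G4=0|0=0 G3=G2&G4=0&0=0 G4=G2=0 -> 01000
Step 6: G0=NOT G0=NOT 0=1 G1=1(const) G2=G3|G4=0|0=0 G3=G2&G4=0&0=0 G4=G2=0 -> 11000
Step 7: G0=NOT G0=NOT 1=0 G1=1(const) G2=G3|G4=0|0=0 G3=G2&G4=0&0=0 G4=G2=0 -> 01000

01000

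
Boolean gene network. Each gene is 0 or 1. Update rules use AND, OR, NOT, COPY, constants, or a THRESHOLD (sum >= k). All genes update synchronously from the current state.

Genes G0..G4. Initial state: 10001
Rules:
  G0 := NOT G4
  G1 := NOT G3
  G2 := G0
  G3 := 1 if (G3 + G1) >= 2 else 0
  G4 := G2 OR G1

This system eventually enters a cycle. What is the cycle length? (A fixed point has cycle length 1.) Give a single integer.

Step 0: 10001
Step 1: G0=NOT G4=NOT 1=0 G1=NOT G3=NOT 0=1 G2=G0=1 G3=(0+0>=2)=0 G4=G2|G1=0|0=0 -> 01100
Step 2: G0=NOT G4=NOT 0=1 G1=NOT G3=NOT 0=1 G2=G0=0 G3=(0+1>=2)=0 G4=G2|G1=1|1=1 -> 11001
Step 3: G0=NOT G4=NOT 1=0 G1=NOT G3=NOT 0=1 G2=G0=1 G3=(0+1>=2)=0 G4=G2|G1=0|1=1 -> 01101
Step 4: G0=NOT G4=NOT 1=0 G1=NOT G3=NOT 0=1 G2=G0=0 G3=(0+1>=2)=0 G4=G2|G1=1|1=1 -> 01001
Step 5: G0=NOT G4=NOT 1=0 G1=NOT G3=NOT 0=1 G2=G0=0 G3=(0+1>=2)=0 G4=G2|G1=0|1=1 -> 01001
State from step 5 equals state from step 4 -> cycle length 1

Answer: 1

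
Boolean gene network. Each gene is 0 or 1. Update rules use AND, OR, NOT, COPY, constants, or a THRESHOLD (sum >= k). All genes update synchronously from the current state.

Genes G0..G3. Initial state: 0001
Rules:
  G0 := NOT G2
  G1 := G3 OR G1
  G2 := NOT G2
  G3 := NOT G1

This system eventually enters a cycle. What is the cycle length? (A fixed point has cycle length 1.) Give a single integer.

Answer: 2

Derivation:
Step 0: 0001
Step 1: G0=NOT G2=NOT 0=1 G1=G3|G1=1|0=1 G2=NOT G2=NOT 0=1 G3=NOT G1=NOT 0=1 -> 1111
Step 2: G0=NOT G2=NOT 1=0 G1=G3|G1=1|1=1 G2=NOT G2=NOT 1=0 G3=NOT G1=NOT 1=0 -> 0100
Step 3: G0=NOT G2=NOT 0=1 G1=G3|G1=0|1=1 G2=NOT G2=NOT 0=1 G3=NOT G1=NOT 1=0 -> 1110
Step 4: G0=NOT G2=NOT 1=0 G1=G3|G1=0|1=1 G2=NOT G2=NOT 1=0 G3=NOT G1=NOT 1=0 -> 0100
State from step 4 equals state from step 2 -> cycle length 2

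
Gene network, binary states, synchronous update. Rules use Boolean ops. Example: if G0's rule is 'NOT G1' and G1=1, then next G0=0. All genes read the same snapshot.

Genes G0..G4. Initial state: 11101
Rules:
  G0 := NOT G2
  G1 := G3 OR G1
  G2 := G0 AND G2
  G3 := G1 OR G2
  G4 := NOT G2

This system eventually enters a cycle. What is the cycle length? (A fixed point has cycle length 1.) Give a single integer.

Step 0: 11101
Step 1: G0=NOT G2=NOT 1=0 G1=G3|G1=0|1=1 G2=G0&G2=1&1=1 G3=G1|G2=1|1=1 G4=NOT G2=NOT 1=0 -> 01110
Step 2: G0=NOT G2=NOT 1=0 G1=G3|G1=1|1=1 G2=G0&G2=0&1=0 G3=G1|G2=1|1=1 G4=NOT G2=NOT 1=0 -> 01010
Step 3: G0=NOT G2=NOT 0=1 G1=G3|G1=1|1=1 G2=G0&G2=0&0=0 G3=G1|G2=1|0=1 G4=NOT G2=NOT 0=1 -> 11011
Step 4: G0=NOT G2=NOT 0=1 G1=G3|G1=1|1=1 G2=G0&G2=1&0=0 G3=G1|G2=1|0=1 G4=NOT G2=NOT 0=1 -> 11011
State from step 4 equals state from step 3 -> cycle length 1

Answer: 1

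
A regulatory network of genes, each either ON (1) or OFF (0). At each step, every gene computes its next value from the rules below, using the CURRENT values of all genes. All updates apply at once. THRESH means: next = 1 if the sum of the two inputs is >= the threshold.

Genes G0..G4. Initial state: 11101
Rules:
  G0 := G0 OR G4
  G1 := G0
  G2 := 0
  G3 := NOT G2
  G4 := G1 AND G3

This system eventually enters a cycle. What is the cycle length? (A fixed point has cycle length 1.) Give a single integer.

Answer: 1

Derivation:
Step 0: 11101
Step 1: G0=G0|G4=1|1=1 G1=G0=1 G2=0(const) G3=NOT G2=NOT 1=0 G4=G1&G3=1&0=0 -> 11000
Step 2: G0=G0|G4=1|0=1 G1=G0=1 G2=0(const) G3=NOT G2=NOT 0=1 G4=G1&G3=1&0=0 -> 11010
Step 3: G0=G0|G4=1|0=1 G1=G0=1 G2=0(const) G3=NOT G2=NOT 0=1 G4=G1&G3=1&1=1 -> 11011
Step 4: G0=G0|G4=1|1=1 G1=G0=1 G2=0(const) G3=NOT G2=NOT 0=1 G4=G1&G3=1&1=1 -> 11011
State from step 4 equals state from step 3 -> cycle length 1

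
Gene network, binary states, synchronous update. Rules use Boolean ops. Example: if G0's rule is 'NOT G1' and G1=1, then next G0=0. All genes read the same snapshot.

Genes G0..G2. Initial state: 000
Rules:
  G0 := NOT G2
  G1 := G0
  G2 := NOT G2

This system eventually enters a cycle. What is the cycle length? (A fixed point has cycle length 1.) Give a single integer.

Step 0: 000
Step 1: G0=NOT G2=NOT 0=1 G1=G0=0 G2=NOT G2=NOT 0=1 -> 101
Step 2: G0=NOT G2=NOT 1=0 G1=G0=1 G2=NOT G2=NOT 1=0 -> 010
Step 3: G0=NOT G2=NOT 0=1 G1=G0=0 G2=NOT G2=NOT 0=1 -> 101
State from step 3 equals state from step 1 -> cycle length 2

Answer: 2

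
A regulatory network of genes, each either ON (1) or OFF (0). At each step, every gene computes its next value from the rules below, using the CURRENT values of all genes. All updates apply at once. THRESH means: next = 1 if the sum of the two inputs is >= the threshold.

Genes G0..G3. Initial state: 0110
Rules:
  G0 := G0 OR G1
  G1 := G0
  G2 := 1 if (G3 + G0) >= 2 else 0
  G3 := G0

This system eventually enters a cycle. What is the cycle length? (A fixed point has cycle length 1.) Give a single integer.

Step 0: 0110
Step 1: G0=G0|G1=0|1=1 G1=G0=0 G2=(0+0>=2)=0 G3=G0=0 -> 1000
Step 2: G0=G0|G1=1|0=1 G1=G0=1 G2=(0+1>=2)=0 G3=G0=1 -> 1101
Step 3: G0=G0|G1=1|1=1 G1=G0=1 G2=(1+1>=2)=1 G3=G0=1 -> 1111
Step 4: G0=G0|G1=1|1=1 G1=G0=1 G2=(1+1>=2)=1 G3=G0=1 -> 1111
State from step 4 equals state from step 3 -> cycle length 1

Answer: 1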